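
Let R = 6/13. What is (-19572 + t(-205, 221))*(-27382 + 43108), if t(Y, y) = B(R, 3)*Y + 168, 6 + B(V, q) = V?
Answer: -3734799192/13 ≈ -2.8729e+8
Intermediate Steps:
R = 6/13 (R = 6*(1/13) = 6/13 ≈ 0.46154)
B(V, q) = -6 + V
t(Y, y) = 168 - 72*Y/13 (t(Y, y) = (-6 + 6/13)*Y + 168 = -72*Y/13 + 168 = 168 - 72*Y/13)
(-19572 + t(-205, 221))*(-27382 + 43108) = (-19572 + (168 - 72/13*(-205)))*(-27382 + 43108) = (-19572 + (168 + 14760/13))*15726 = (-19572 + 16944/13)*15726 = -237492/13*15726 = -3734799192/13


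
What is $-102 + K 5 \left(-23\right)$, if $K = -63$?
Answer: $7143$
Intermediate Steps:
$-102 + K 5 \left(-23\right) = -102 - 63 \cdot 5 \left(-23\right) = -102 - -7245 = -102 + 7245 = 7143$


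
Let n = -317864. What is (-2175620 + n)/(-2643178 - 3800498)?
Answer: 623371/1610919 ≈ 0.38697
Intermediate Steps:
(-2175620 + n)/(-2643178 - 3800498) = (-2175620 - 317864)/(-2643178 - 3800498) = -2493484/(-6443676) = -2493484*(-1/6443676) = 623371/1610919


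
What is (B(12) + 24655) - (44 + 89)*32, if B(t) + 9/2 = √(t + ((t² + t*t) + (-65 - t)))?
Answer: 40789/2 + √223 ≈ 20409.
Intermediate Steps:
B(t) = -9/2 + √(-65 + 2*t²) (B(t) = -9/2 + √(t + ((t² + t*t) + (-65 - t))) = -9/2 + √(t + ((t² + t²) + (-65 - t))) = -9/2 + √(t + (2*t² + (-65 - t))) = -9/2 + √(t + (-65 - t + 2*t²)) = -9/2 + √(-65 + 2*t²))
(B(12) + 24655) - (44 + 89)*32 = ((-9/2 + √(-65 + 2*12²)) + 24655) - (44 + 89)*32 = ((-9/2 + √(-65 + 2*144)) + 24655) - 133*32 = ((-9/2 + √(-65 + 288)) + 24655) - 1*4256 = ((-9/2 + √223) + 24655) - 4256 = (49301/2 + √223) - 4256 = 40789/2 + √223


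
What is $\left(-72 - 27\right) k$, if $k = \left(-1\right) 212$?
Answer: $20988$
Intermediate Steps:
$k = -212$
$\left(-72 - 27\right) k = \left(-72 - 27\right) \left(-212\right) = \left(-99\right) \left(-212\right) = 20988$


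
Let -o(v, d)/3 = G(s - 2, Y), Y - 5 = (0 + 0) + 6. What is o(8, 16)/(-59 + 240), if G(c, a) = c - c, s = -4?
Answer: 0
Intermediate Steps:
Y = 11 (Y = 5 + ((0 + 0) + 6) = 5 + (0 + 6) = 5 + 6 = 11)
G(c, a) = 0
o(v, d) = 0 (o(v, d) = -3*0 = 0)
o(8, 16)/(-59 + 240) = 0/(-59 + 240) = 0/181 = 0*(1/181) = 0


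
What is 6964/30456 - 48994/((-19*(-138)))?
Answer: -61412569/3327318 ≈ -18.457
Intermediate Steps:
6964/30456 - 48994/((-19*(-138))) = 6964*(1/30456) - 48994/2622 = 1741/7614 - 48994*1/2622 = 1741/7614 - 24497/1311 = -61412569/3327318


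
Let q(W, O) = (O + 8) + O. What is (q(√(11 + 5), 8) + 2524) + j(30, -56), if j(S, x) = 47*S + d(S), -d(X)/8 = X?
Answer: 3718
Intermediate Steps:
d(X) = -8*X
j(S, x) = 39*S (j(S, x) = 47*S - 8*S = 39*S)
q(W, O) = 8 + 2*O (q(W, O) = (8 + O) + O = 8 + 2*O)
(q(√(11 + 5), 8) + 2524) + j(30, -56) = ((8 + 2*8) + 2524) + 39*30 = ((8 + 16) + 2524) + 1170 = (24 + 2524) + 1170 = 2548 + 1170 = 3718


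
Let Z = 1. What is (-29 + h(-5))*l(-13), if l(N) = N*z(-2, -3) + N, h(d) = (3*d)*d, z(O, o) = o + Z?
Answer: 598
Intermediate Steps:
z(O, o) = 1 + o (z(O, o) = o + 1 = 1 + o)
h(d) = 3*d²
l(N) = -N (l(N) = N*(1 - 3) + N = N*(-2) + N = -2*N + N = -N)
(-29 + h(-5))*l(-13) = (-29 + 3*(-5)²)*(-1*(-13)) = (-29 + 3*25)*13 = (-29 + 75)*13 = 46*13 = 598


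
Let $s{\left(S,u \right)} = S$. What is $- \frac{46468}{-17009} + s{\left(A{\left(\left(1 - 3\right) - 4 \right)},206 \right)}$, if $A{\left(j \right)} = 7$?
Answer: $\frac{165531}{17009} \approx 9.732$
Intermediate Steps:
$- \frac{46468}{-17009} + s{\left(A{\left(\left(1 - 3\right) - 4 \right)},206 \right)} = - \frac{46468}{-17009} + 7 = \left(-46468\right) \left(- \frac{1}{17009}\right) + 7 = \frac{46468}{17009} + 7 = \frac{165531}{17009}$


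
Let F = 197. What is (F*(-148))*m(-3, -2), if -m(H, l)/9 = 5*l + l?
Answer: -3148848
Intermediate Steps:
m(H, l) = -54*l (m(H, l) = -9*(5*l + l) = -54*l)
(F*(-148))*m(-3, -2) = (197*(-148))*(-54*(-2)) = -29156*108 = -3148848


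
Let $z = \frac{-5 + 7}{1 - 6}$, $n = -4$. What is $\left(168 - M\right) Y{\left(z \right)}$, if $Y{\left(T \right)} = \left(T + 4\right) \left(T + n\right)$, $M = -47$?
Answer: $- \frac{17028}{5} \approx -3405.6$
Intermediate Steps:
$z = - \frac{2}{5}$ ($z = \frac{2}{-5} = 2 \left(- \frac{1}{5}\right) = - \frac{2}{5} \approx -0.4$)
$Y{\left(T \right)} = \left(-4 + T\right) \left(4 + T\right)$ ($Y{\left(T \right)} = \left(T + 4\right) \left(T - 4\right) = \left(4 + T\right) \left(-4 + T\right) = \left(-4 + T\right) \left(4 + T\right)$)
$\left(168 - M\right) Y{\left(z \right)} = \left(168 - -47\right) \left(-16 + \left(- \frac{2}{5}\right)^{2}\right) = \left(168 + 47\right) \left(-16 + \frac{4}{25}\right) = 215 \left(- \frac{396}{25}\right) = - \frac{17028}{5}$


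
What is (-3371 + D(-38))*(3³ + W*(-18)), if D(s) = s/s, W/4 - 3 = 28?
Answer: 7430850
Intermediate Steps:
W = 124 (W = 12 + 4*28 = 12 + 112 = 124)
D(s) = 1
(-3371 + D(-38))*(3³ + W*(-18)) = (-3371 + 1)*(3³ + 124*(-18)) = -3370*(27 - 2232) = -3370*(-2205) = 7430850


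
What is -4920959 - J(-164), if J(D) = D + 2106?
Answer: -4922901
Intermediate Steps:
J(D) = 2106 + D
-4920959 - J(-164) = -4920959 - (2106 - 164) = -4920959 - 1*1942 = -4920959 - 1942 = -4922901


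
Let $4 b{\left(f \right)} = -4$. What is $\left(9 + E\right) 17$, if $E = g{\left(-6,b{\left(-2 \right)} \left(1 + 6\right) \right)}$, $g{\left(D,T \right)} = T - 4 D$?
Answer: $442$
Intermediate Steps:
$b{\left(f \right)} = -1$ ($b{\left(f \right)} = \frac{1}{4} \left(-4\right) = -1$)
$E = 17$ ($E = - (1 + 6) - -24 = \left(-1\right) 7 + 24 = -7 + 24 = 17$)
$\left(9 + E\right) 17 = \left(9 + 17\right) 17 = 26 \cdot 17 = 442$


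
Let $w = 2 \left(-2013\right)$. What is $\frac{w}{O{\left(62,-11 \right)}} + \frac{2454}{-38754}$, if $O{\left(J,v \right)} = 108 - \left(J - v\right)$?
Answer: $- \frac{26018249}{226065} \approx -115.09$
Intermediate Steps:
$O{\left(J,v \right)} = 108 + v - J$
$w = -4026$
$\frac{w}{O{\left(62,-11 \right)}} + \frac{2454}{-38754} = - \frac{4026}{108 - 11 - 62} + \frac{2454}{-38754} = - \frac{4026}{108 - 11 - 62} + 2454 \left(- \frac{1}{38754}\right) = - \frac{4026}{35} - \frac{409}{6459} = - \frac{26018249}{226065}$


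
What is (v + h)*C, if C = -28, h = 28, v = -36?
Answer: 224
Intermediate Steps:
(v + h)*C = (-36 + 28)*(-28) = -8*(-28) = 224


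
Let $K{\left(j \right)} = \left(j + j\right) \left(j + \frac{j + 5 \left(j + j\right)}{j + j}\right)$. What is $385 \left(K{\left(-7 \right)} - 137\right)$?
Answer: $-44660$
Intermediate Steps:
$K{\left(j \right)} = 2 j \left(\frac{11}{2} + j\right)$ ($K{\left(j \right)} = 2 j \left(j + \frac{j + 5 \cdot 2 j}{2 j}\right) = 2 j \left(j + \left(j + 10 j\right) \frac{1}{2 j}\right) = 2 j \left(j + 11 j \frac{1}{2 j}\right) = 2 j \left(j + \frac{11}{2}\right) = 2 j \left(\frac{11}{2} + j\right)$)
$385 \left(K{\left(-7 \right)} - 137\right) = 385 \left(- 7 \left(11 + 2 \left(-7\right)\right) - 137\right) = 385 \left(- 7 \left(11 - 14\right) - 137\right) = 385 \left(\left(-7\right) \left(-3\right) - 137\right) = 385 \left(21 - 137\right) = 385 \left(-116\right) = -44660$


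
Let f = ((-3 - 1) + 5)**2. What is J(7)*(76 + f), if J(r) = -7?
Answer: -539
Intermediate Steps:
f = 1 (f = (-4 + 5)**2 = 1**2 = 1)
J(7)*(76 + f) = -7*(76 + 1) = -7*77 = -539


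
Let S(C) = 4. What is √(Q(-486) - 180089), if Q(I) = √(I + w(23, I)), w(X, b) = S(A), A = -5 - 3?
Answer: √(-180089 + I*√482) ≈ 0.026 + 424.37*I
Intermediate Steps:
A = -8
w(X, b) = 4
Q(I) = √(4 + I) (Q(I) = √(I + 4) = √(4 + I))
√(Q(-486) - 180089) = √(√(4 - 486) - 180089) = √(√(-482) - 180089) = √(I*√482 - 180089) = √(-180089 + I*√482)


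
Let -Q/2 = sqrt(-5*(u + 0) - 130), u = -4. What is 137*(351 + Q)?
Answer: 48087 - 274*I*sqrt(110) ≈ 48087.0 - 2873.7*I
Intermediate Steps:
Q = -2*I*sqrt(110) (Q = -2*sqrt(-5*(-4 + 0) - 130) = -2*sqrt(-5*(-4) - 130) = -2*sqrt(20 - 130) = -2*I*sqrt(110) ≈ -20.976*I)
137*(351 + Q) = 137*(351 - 2*I*sqrt(110)) = 48087 - 274*I*sqrt(110)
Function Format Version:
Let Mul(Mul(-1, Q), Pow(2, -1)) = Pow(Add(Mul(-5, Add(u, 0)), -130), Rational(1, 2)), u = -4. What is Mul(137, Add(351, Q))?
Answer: Add(48087, Mul(-274, I, Pow(110, Rational(1, 2)))) ≈ Add(48087., Mul(-2873.7, I))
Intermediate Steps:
Q = Mul(-2, I, Pow(110, Rational(1, 2))) (Q = Mul(-2, Pow(Add(Mul(-5, Add(-4, 0)), -130), Rational(1, 2))) = Mul(-2, Pow(Add(Mul(-5, -4), -130), Rational(1, 2))) = Mul(-2, Pow(Add(20, -130), Rational(1, 2))) = Mul(-2, Pow(-110, Rational(1, 2))) = Mul(-2, Mul(I, Pow(110, Rational(1, 2)))) = Mul(-2, I, Pow(110, Rational(1, 2))) ≈ Mul(-20.976, I))
Mul(137, Add(351, Q)) = Mul(137, Add(351, Mul(-2, I, Pow(110, Rational(1, 2))))) = Add(48087, Mul(-274, I, Pow(110, Rational(1, 2))))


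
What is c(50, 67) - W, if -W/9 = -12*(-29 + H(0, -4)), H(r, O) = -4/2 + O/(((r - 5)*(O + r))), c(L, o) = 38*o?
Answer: 29578/5 ≈ 5915.6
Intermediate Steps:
H(r, O) = -2 + O/((-5 + r)*(O + r)) (H(r, O) = -4*½ + O/(((-5 + r)*(O + r))) = -2 + O*(1/((-5 + r)*(O + r))) = -2 + O/((-5 + r)*(O + r)))
W = -16848/5 (W = -(-108)*(-29 + (-2*0² + 10*0 + 11*(-4) - 2*(-4)*0)/(0² - 5*(-4) - 5*0 - 4*0)) = -(-108)*(-29 + (-2*0 + 0 - 44 + 0)/(0 + 20 + 0 + 0)) = -(-108)*(-29 + (0 + 0 - 44 + 0)/20) = -(-108)*(-29 + (1/20)*(-44)) = -(-108)*(-29 - 11/5) = -(-108)*(-156)/5 = -9*1872/5 = -16848/5 ≈ -3369.6)
c(50, 67) - W = 38*67 - 1*(-16848/5) = 2546 + 16848/5 = 29578/5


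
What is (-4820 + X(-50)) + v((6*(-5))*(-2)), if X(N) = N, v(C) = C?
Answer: -4810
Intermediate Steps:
(-4820 + X(-50)) + v((6*(-5))*(-2)) = (-4820 - 50) + (6*(-5))*(-2) = -4870 - 30*(-2) = -4870 + 60 = -4810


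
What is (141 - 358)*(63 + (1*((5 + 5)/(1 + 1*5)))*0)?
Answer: -13671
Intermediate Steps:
(141 - 358)*(63 + (1*((5 + 5)/(1 + 1*5)))*0) = -217*(63 + (1*(10/(1 + 5)))*0) = -217*(63 + (1*(10/6))*0) = -217*(63 + (1*(10*(⅙)))*0) = -217*(63 + (1*(5/3))*0) = -217*(63 + (5/3)*0) = -217*(63 + 0) = -217*63 = -13671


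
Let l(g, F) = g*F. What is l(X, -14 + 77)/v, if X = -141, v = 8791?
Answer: -8883/8791 ≈ -1.0105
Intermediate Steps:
l(g, F) = F*g
l(X, -14 + 77)/v = ((-14 + 77)*(-141))/8791 = (63*(-141))*(1/8791) = -8883*1/8791 = -8883/8791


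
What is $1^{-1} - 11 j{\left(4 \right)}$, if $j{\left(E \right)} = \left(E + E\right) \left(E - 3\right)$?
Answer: $-87$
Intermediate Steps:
$j{\left(E \right)} = 2 E \left(-3 + E\right)$ ($j{\left(E \right)} = 2 E \left(E - 3\right) = 2 E \left(-3 + E\right)$)
$1^{-1} - 11 j{\left(4 \right)} = 1^{-1} - 11 \cdot 2 \cdot 4 \left(-3 + 4\right) = 1 - 11 \cdot 2 \cdot 4 \cdot 1 = 1 - 88 = -87$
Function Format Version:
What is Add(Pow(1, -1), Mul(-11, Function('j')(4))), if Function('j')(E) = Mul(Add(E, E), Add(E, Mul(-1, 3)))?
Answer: -87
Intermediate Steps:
Function('j')(E) = Mul(2, E, Add(-3, E)) (Function('j')(E) = Mul(Mul(2, E), Add(E, -3)) = Mul(Mul(2, E), Add(-3, E)) = Mul(2, E, Add(-3, E)))
Add(Pow(1, -1), Mul(-11, Function('j')(4))) = Add(Pow(1, -1), Mul(-11, Mul(2, 4, Add(-3, 4)))) = Add(1, Mul(-11, Mul(2, 4, 1))) = Add(1, Mul(-11, 8)) = Add(1, -88) = -87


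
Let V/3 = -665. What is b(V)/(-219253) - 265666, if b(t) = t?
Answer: -58248065503/219253 ≈ -2.6567e+5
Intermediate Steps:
V = -1995 (V = 3*(-665) = -1995)
b(V)/(-219253) - 265666 = -1995/(-219253) - 265666 = -1995*(-1/219253) - 265666 = 1995/219253 - 265666 = -58248065503/219253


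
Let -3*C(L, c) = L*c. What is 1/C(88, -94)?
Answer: 3/8272 ≈ 0.00036267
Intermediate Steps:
C(L, c) = -L*c/3
1/C(88, -94) = 1/(-1/3*88*(-94)) = 1/(8272/3) = 3/8272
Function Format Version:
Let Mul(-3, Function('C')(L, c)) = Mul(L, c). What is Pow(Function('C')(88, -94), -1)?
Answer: Rational(3, 8272) ≈ 0.00036267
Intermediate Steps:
Function('C')(L, c) = Mul(Rational(-1, 3), L, c) (Function('C')(L, c) = Mul(Rational(-1, 3), Mul(L, c)) = Mul(Rational(-1, 3), L, c))
Pow(Function('C')(88, -94), -1) = Pow(Mul(Rational(-1, 3), 88, -94), -1) = Pow(Rational(8272, 3), -1) = Rational(3, 8272)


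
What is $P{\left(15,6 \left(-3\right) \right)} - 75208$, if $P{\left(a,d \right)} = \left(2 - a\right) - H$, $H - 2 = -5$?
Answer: $-75218$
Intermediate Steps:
$H = -3$ ($H = 2 - 5 = -3$)
$P{\left(a,d \right)} = 5 - a$ ($P{\left(a,d \right)} = \left(2 - a\right) - -3 = \left(2 - a\right) + 3 = 5 - a$)
$P{\left(15,6 \left(-3\right) \right)} - 75208 = \left(5 - 15\right) - 75208 = -10 - 75208 = -75218$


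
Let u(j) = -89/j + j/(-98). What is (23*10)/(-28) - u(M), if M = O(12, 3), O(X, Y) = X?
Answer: -397/588 ≈ -0.67517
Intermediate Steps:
M = 12
u(j) = -89/j - j/98 (u(j) = -89/j + j*(-1/98) = -89/j - j/98)
(23*10)/(-28) - u(M) = (23*10)/(-28) - (-89/12 - 1/98*12) = 230*(-1/28) - (-89*1/12 - 6/49) = -115/14 - (-89/12 - 6/49) = -115/14 - 1*(-4433/588) = -115/14 + 4433/588 = -397/588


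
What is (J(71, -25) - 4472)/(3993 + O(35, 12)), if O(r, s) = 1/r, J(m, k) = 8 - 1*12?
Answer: -39165/34939 ≈ -1.1210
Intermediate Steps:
J(m, k) = -4 (J(m, k) = 8 - 12 = -4)
(J(71, -25) - 4472)/(3993 + O(35, 12)) = (-4 - 4472)/(3993 + 1/35) = -4476/(3993 + 1/35) = -4476/139756/35 = -4476*35/139756 = -39165/34939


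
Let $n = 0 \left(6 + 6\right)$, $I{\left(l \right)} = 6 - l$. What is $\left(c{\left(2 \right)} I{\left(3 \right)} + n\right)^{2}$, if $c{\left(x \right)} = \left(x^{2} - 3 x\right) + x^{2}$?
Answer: $36$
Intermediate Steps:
$c{\left(x \right)} = - 3 x + 2 x^{2}$
$n = 0$ ($n = 0 \cdot 12 = 0$)
$\left(c{\left(2 \right)} I{\left(3 \right)} + n\right)^{2} = \left(2 \left(-3 + 2 \cdot 2\right) \left(6 - 3\right) + 0\right)^{2} = \left(2 \left(-3 + 4\right) \left(6 - 3\right) + 0\right)^{2} = \left(2 \cdot 1 \cdot 3 + 0\right)^{2} = \left(2 \cdot 3 + 0\right)^{2} = \left(6 + 0\right)^{2} = 6^{2} = 36$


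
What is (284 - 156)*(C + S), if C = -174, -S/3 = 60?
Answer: -45312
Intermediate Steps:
S = -180 (S = -3*60 = -180)
(284 - 156)*(C + S) = (284 - 156)*(-174 - 180) = 128*(-354) = -45312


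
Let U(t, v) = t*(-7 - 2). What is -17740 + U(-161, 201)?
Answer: -16291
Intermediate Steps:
U(t, v) = -9*t (U(t, v) = t*(-9) = -9*t)
-17740 + U(-161, 201) = -17740 - 9*(-161) = -17740 + 1449 = -16291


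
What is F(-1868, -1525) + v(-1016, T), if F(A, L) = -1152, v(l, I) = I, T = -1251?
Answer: -2403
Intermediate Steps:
F(-1868, -1525) + v(-1016, T) = -1152 - 1251 = -2403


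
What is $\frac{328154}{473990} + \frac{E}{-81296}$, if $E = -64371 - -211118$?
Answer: $- \frac{21439501473}{19266745520} \approx -1.1128$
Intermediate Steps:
$E = 146747$ ($E = -64371 + 211118 = 146747$)
$\frac{328154}{473990} + \frac{E}{-81296} = \frac{328154}{473990} + \frac{146747}{-81296} = 328154 \cdot \frac{1}{473990} + 146747 \left(- \frac{1}{81296}\right) = \frac{164077}{236995} - \frac{146747}{81296} = - \frac{21439501473}{19266745520}$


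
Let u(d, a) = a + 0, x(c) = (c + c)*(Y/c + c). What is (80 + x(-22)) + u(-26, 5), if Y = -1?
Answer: 1051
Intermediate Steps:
x(c) = 2*c*(c - 1/c) (x(c) = (c + c)*(-1/c + c) = (2*c)*(c - 1/c) = 2*c*(c - 1/c))
u(d, a) = a
(80 + x(-22)) + u(-26, 5) = (80 + (-2 + 2*(-22)**2)) + 5 = (80 + (-2 + 2*484)) + 5 = (80 + (-2 + 968)) + 5 = (80 + 966) + 5 = 1046 + 5 = 1051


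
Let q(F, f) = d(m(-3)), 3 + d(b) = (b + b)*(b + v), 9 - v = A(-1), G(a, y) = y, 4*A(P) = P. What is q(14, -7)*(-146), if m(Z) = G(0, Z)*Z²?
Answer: -139503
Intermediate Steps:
A(P) = P/4
v = 37/4 (v = 9 - (-1)/4 = 9 - 1*(-¼) = 9 + ¼ = 37/4 ≈ 9.2500)
m(Z) = Z³ (m(Z) = Z*Z² = Z³)
d(b) = -3 + 2*b*(37/4 + b) (d(b) = -3 + (b + b)*(b + 37/4) = -3 + (2*b)*(37/4 + b) = -3 + 2*b*(37/4 + b))
q(F, f) = 1911/2 (q(F, f) = -3 + 2*((-3)³)² + (37/2)*(-3)³ = -3 + 2*(-27)² + (37/2)*(-27) = -3 + 2*729 - 999/2 = -3 + 1458 - 999/2 = 1911/2)
q(14, -7)*(-146) = (1911/2)*(-146) = -139503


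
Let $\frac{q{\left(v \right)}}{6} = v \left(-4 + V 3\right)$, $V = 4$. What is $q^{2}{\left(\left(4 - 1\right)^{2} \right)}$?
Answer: $186624$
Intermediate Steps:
$q{\left(v \right)} = 48 v$ ($q{\left(v \right)} = 6 v \left(-4 + 4 \cdot 3\right) = 6 v \left(-4 + 12\right) = 6 v 8 = 6 \cdot 8 v = 48 v$)
$q^{2}{\left(\left(4 - 1\right)^{2} \right)} = \left(48 \left(4 - 1\right)^{2}\right)^{2} = \left(48 \cdot 3^{2}\right)^{2} = \left(48 \cdot 9\right)^{2} = 432^{2} = 186624$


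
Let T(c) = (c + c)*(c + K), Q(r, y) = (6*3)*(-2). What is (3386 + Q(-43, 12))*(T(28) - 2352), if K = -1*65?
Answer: -14820400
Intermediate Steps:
Q(r, y) = -36 (Q(r, y) = 18*(-2) = -36)
K = -65
T(c) = 2*c*(-65 + c) (T(c) = (c + c)*(c - 65) = (2*c)*(-65 + c) = 2*c*(-65 + c))
(3386 + Q(-43, 12))*(T(28) - 2352) = (3386 - 36)*(2*28*(-65 + 28) - 2352) = 3350*(2*28*(-37) - 2352) = 3350*(-2072 - 2352) = 3350*(-4424) = -14820400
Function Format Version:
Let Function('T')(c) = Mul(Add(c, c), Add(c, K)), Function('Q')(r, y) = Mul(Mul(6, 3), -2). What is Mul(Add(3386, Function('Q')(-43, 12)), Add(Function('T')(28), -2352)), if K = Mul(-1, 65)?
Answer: -14820400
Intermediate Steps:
Function('Q')(r, y) = -36 (Function('Q')(r, y) = Mul(18, -2) = -36)
K = -65
Function('T')(c) = Mul(2, c, Add(-65, c)) (Function('T')(c) = Mul(Add(c, c), Add(c, -65)) = Mul(Mul(2, c), Add(-65, c)) = Mul(2, c, Add(-65, c)))
Mul(Add(3386, Function('Q')(-43, 12)), Add(Function('T')(28), -2352)) = Mul(Add(3386, -36), Add(Mul(2, 28, Add(-65, 28)), -2352)) = Mul(3350, Add(Mul(2, 28, -37), -2352)) = Mul(3350, Add(-2072, -2352)) = Mul(3350, -4424) = -14820400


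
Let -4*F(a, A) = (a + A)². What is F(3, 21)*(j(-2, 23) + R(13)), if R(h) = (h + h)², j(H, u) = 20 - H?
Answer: -100512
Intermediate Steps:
R(h) = 4*h² (R(h) = (2*h)² = 4*h²)
F(a, A) = -(A + a)²/4 (F(a, A) = -(a + A)²/4 = -(A + a)²/4)
F(3, 21)*(j(-2, 23) + R(13)) = (-(21 + 3)²/4)*((20 - 1*(-2)) + 4*13²) = (-¼*24²)*((20 + 2) + 4*169) = (-¼*576)*(22 + 676) = -144*698 = -100512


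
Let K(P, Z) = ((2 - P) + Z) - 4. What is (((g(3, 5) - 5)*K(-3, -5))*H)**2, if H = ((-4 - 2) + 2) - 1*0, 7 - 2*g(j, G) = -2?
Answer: 64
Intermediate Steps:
g(j, G) = 9/2 (g(j, G) = 7/2 - 1/2*(-2) = 7/2 + 1 = 9/2)
K(P, Z) = -2 + Z - P (K(P, Z) = (2 + Z - P) - 4 = -2 + Z - P)
H = -4 (H = (-6 + 2) + 0 = -4 + 0 = -4)
(((g(3, 5) - 5)*K(-3, -5))*H)**2 = (((9/2 - 5)*(-2 - 5 - 1*(-3)))*(-4))**2 = (-(-2 - 5 + 3)/2*(-4))**2 = (-1/2*(-4)*(-4))**2 = (2*(-4))**2 = (-8)**2 = 64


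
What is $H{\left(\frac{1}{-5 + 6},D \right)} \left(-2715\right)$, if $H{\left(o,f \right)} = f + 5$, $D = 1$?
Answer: $-16290$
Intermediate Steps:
$H{\left(o,f \right)} = 5 + f$
$H{\left(\frac{1}{-5 + 6},D \right)} \left(-2715\right) = \left(5 + 1\right) \left(-2715\right) = 6 \left(-2715\right) = -16290$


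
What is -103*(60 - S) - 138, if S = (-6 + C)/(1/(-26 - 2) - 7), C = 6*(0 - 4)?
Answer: -1158126/197 ≈ -5878.8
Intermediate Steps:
C = -24 (C = 6*(-4) = -24)
S = 840/197 (S = (-6 - 24)/(1/(-26 - 2) - 7) = -30/(1/(-28) - 7) = -30/(-1/28 - 7) = -30/(-197/28) = -30*(-28/197) = 840/197 ≈ 4.2640)
-103*(60 - S) - 138 = -103*(60 - 1*840/197) - 138 = -103*(60 - 840/197) - 138 = -103*10980/197 - 138 = -1130940/197 - 138 = -1158126/197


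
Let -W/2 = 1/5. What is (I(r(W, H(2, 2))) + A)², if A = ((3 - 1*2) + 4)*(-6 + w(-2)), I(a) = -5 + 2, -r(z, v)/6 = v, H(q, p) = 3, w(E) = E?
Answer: 1849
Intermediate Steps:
W = -⅖ (W = -2/5 = -2*⅕ = -⅖ ≈ -0.40000)
r(z, v) = -6*v
I(a) = -3
A = -40 (A = ((3 - 1*2) + 4)*(-6 - 2) = ((3 - 2) + 4)*(-8) = (1 + 4)*(-8) = 5*(-8) = -40)
(I(r(W, H(2, 2))) + A)² = (-3 - 40)² = (-43)² = 1849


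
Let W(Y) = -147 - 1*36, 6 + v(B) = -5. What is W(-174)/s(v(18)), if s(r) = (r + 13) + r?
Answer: 61/3 ≈ 20.333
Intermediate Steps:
v(B) = -11 (v(B) = -6 - 5 = -11)
W(Y) = -183 (W(Y) = -147 - 36 = -183)
s(r) = 13 + 2*r (s(r) = (13 + r) + r = 13 + 2*r)
W(-174)/s(v(18)) = -183/(13 + 2*(-11)) = -183/(13 - 22) = -183/(-9) = -183*(-⅑) = 61/3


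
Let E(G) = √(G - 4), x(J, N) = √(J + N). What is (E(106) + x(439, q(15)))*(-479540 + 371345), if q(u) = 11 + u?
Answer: -108195*√102 - 108195*√465 ≈ -3.4258e+6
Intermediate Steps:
E(G) = √(-4 + G)
(E(106) + x(439, q(15)))*(-479540 + 371345) = (√(-4 + 106) + √(439 + (11 + 15)))*(-479540 + 371345) = (√102 + √(439 + 26))*(-108195) = (√102 + √465)*(-108195) = -108195*√102 - 108195*√465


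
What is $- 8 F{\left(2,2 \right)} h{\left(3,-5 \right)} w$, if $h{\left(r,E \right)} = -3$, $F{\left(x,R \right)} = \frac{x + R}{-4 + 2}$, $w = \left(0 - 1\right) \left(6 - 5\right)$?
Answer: $48$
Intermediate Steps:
$w = -1$ ($w = \left(-1\right) 1 = -1$)
$F{\left(x,R \right)} = - \frac{R}{2} - \frac{x}{2}$ ($F{\left(x,R \right)} = \frac{R + x}{-2} = \left(R + x\right) \left(- \frac{1}{2}\right) = - \frac{R}{2} - \frac{x}{2}$)
$- 8 F{\left(2,2 \right)} h{\left(3,-5 \right)} w = - 8 \left(\left(- \frac{1}{2}\right) 2 - 1\right) \left(\left(-3\right) \left(-1\right)\right) = - 8 \left(-1 - 1\right) 3 = \left(-8\right) \left(-2\right) 3 = 16 \cdot 3 = 48$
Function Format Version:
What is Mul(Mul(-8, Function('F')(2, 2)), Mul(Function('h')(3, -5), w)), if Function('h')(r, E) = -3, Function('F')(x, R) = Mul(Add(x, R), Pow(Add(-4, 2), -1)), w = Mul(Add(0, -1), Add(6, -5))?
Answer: 48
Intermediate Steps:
w = -1 (w = Mul(-1, 1) = -1)
Function('F')(x, R) = Add(Mul(Rational(-1, 2), R), Mul(Rational(-1, 2), x)) (Function('F')(x, R) = Mul(Add(R, x), Pow(-2, -1)) = Mul(Add(R, x), Rational(-1, 2)) = Add(Mul(Rational(-1, 2), R), Mul(Rational(-1, 2), x)))
Mul(Mul(-8, Function('F')(2, 2)), Mul(Function('h')(3, -5), w)) = Mul(Mul(-8, Add(Mul(Rational(-1, 2), 2), Mul(Rational(-1, 2), 2))), Mul(-3, -1)) = Mul(Mul(-8, Add(-1, -1)), 3) = Mul(Mul(-8, -2), 3) = Mul(16, 3) = 48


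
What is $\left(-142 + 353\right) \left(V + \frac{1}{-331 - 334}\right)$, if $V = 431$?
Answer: $\frac{60475554}{665} \approx 90941.0$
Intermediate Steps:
$\left(-142 + 353\right) \left(V + \frac{1}{-331 - 334}\right) = \left(-142 + 353\right) \left(431 + \frac{1}{-331 - 334}\right) = 211 \left(431 + \frac{1}{-665}\right) = 211 \left(431 - \frac{1}{665}\right) = 211 \cdot \frac{286614}{665} = \frac{60475554}{665}$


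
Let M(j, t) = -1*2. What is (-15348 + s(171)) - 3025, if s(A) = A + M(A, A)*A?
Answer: -18544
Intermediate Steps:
M(j, t) = -2
s(A) = -A (s(A) = A - 2*A = -A)
(-15348 + s(171)) - 3025 = (-15348 - 1*171) - 3025 = (-15348 - 171) - 3025 = -15519 - 3025 = -18544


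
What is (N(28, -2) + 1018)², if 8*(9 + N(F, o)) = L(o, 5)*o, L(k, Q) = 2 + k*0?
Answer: 4068289/4 ≈ 1.0171e+6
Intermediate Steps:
L(k, Q) = 2 (L(k, Q) = 2 + 0 = 2)
N(F, o) = -9 + o/4 (N(F, o) = -9 + (2*o)/8 = -9 + o/4)
(N(28, -2) + 1018)² = ((-9 + (¼)*(-2)) + 1018)² = ((-9 - ½) + 1018)² = (-19/2 + 1018)² = (2017/2)² = 4068289/4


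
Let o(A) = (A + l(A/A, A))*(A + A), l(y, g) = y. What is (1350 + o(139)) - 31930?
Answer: 8340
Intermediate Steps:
o(A) = 2*A*(1 + A) (o(A) = (A + A/A)*(A + A) = (A + 1)*(2*A) = (1 + A)*(2*A) = 2*A*(1 + A))
(1350 + o(139)) - 31930 = (1350 + 2*139*(1 + 139)) - 31930 = (1350 + 2*139*140) - 31930 = (1350 + 38920) - 31930 = 40270 - 31930 = 8340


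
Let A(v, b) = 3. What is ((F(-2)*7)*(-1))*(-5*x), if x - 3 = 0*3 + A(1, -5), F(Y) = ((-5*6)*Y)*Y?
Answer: -25200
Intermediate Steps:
F(Y) = -30*Y² (F(Y) = (-30*Y)*Y = -30*Y²)
x = 6 (x = 3 + (0*3 + 3) = 3 + (0 + 3) = 3 + 3 = 6)
((F(-2)*7)*(-1))*(-5*x) = ((-30*(-2)²*7)*(-1))*(-5*6) = ((-30*4*7)*(-1))*(-30) = (-120*7*(-1))*(-30) = -840*(-1)*(-30) = 840*(-30) = -25200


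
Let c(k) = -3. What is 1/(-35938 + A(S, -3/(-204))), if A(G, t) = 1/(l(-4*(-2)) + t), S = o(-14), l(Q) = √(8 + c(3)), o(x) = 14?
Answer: -4887357/175641850214 - 4*√5/25829683855 ≈ -2.7826e-5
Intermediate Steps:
l(Q) = √5 (l(Q) = √(8 - 3) = √5)
S = 14
A(G, t) = 1/(t + √5) (A(G, t) = 1/(√5 + t) = 1/(t + √5))
1/(-35938 + A(S, -3/(-204))) = 1/(-35938 + 1/(-3/(-204) + √5)) = 1/(-35938 + 1/(-3*(-1/204) + √5)) = 1/(-35938 + 1/(1/68 + √5))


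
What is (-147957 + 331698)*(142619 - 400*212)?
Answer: 10623720879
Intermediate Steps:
(-147957 + 331698)*(142619 - 400*212) = 183741*(142619 - 84800) = 183741*57819 = 10623720879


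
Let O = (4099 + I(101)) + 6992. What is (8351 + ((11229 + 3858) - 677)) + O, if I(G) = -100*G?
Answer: 23752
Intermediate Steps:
O = 991 (O = (4099 - 100*101) + 6992 = (4099 - 10100) + 6992 = -6001 + 6992 = 991)
(8351 + ((11229 + 3858) - 677)) + O = (8351 + ((11229 + 3858) - 677)) + 991 = (8351 + (15087 - 677)) + 991 = (8351 + 14410) + 991 = 22761 + 991 = 23752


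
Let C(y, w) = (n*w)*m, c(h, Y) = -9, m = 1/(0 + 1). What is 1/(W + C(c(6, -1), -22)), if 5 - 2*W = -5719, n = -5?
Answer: 1/2972 ≈ 0.00033647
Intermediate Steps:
W = 2862 (W = 5/2 - ½*(-5719) = 5/2 + 5719/2 = 2862)
m = 1 (m = 1/1 = 1)
C(y, w) = -5*w (C(y, w) = -5*w*1 = -5*w)
1/(W + C(c(6, -1), -22)) = 1/(2862 - 5*(-22)) = 1/(2862 + 110) = 1/2972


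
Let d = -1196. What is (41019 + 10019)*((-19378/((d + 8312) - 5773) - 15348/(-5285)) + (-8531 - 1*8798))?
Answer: -41600633305218/47005 ≈ -8.8503e+8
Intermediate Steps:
(41019 + 10019)*((-19378/((d + 8312) - 5773) - 15348/(-5285)) + (-8531 - 1*8798)) = (41019 + 10019)*((-19378/((-1196 + 8312) - 5773) - 15348/(-5285)) + (-8531 - 1*8798)) = 51038*((-19378/(7116 - 5773) - 15348*(-1/5285)) + (-8531 - 8798)) = 51038*((-19378/1343 + 15348/5285) - 17329) = 51038*(-81800366/7097755 - 17329) = 51038*(-123078796761/7097755) = -41600633305218/47005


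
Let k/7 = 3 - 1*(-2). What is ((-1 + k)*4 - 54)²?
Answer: 6724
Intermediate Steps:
k = 35 (k = 7*(3 - 1*(-2)) = 7*(3 + 2) = 7*5 = 35)
((-1 + k)*4 - 54)² = ((-1 + 35)*4 - 54)² = (34*4 - 54)² = (136 - 54)² = 82² = 6724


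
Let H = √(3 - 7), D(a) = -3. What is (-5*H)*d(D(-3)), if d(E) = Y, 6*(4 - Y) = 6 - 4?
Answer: -110*I/3 ≈ -36.667*I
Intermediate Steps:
Y = 11/3 (Y = 4 - (6 - 4)/6 = 4 - ⅙*2 = 4 - ⅓ = 11/3 ≈ 3.6667)
d(E) = 11/3
H = 2*I (H = √(-4) = 2*I ≈ 2.0*I)
(-5*H)*d(D(-3)) = -10*I*(11/3) = -110*I/3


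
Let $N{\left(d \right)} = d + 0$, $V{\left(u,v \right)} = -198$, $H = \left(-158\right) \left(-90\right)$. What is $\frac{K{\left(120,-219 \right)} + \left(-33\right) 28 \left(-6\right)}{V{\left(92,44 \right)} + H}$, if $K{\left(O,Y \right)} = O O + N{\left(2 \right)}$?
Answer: $\frac{9973}{7011} \approx 1.4225$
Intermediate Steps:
$H = 14220$
$N{\left(d \right)} = d$
$K{\left(O,Y \right)} = 2 + O^{2}$ ($K{\left(O,Y \right)} = O O + 2 = O^{2} + 2 = 2 + O^{2}$)
$\frac{K{\left(120,-219 \right)} + \left(-33\right) 28 \left(-6\right)}{V{\left(92,44 \right)} + H} = \frac{\left(2 + 120^{2}\right) + \left(-33\right) 28 \left(-6\right)}{-198 + 14220} = \frac{\left(2 + 14400\right) - -5544}{14022} = \left(14402 + 5544\right) \frac{1}{14022} = 19946 \cdot \frac{1}{14022} = \frac{9973}{7011}$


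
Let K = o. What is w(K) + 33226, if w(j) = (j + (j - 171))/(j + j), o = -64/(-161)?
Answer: 4225525/128 ≈ 33012.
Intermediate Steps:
o = 64/161 (o = -64*(-1/161) = 64/161 ≈ 0.39752)
K = 64/161 ≈ 0.39752
w(j) = (-171 + 2*j)/(2*j) (w(j) = (j + (-171 + j))/((2*j)) = (-171 + 2*j)*(1/(2*j)) = (-171 + 2*j)/(2*j))
w(K) + 33226 = (-171/2 + 64/161)/(64/161) + 33226 = (161/64)*(-27403/322) + 33226 = -27403/128 + 33226 = 4225525/128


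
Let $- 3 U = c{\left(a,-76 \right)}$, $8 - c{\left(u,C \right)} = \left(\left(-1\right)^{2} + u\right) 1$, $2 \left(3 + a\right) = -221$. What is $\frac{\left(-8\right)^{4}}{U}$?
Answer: $- \frac{24576}{241} \approx -101.98$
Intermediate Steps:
$a = - \frac{227}{2}$ ($a = -3 + \frac{1}{2} \left(-221\right) = -3 - \frac{221}{2} = - \frac{227}{2} \approx -113.5$)
$c{\left(u,C \right)} = 7 - u$ ($c{\left(u,C \right)} = 8 - \left(\left(-1\right)^{2} + u\right) 1 = 8 - \left(1 + u\right) 1 = 8 - \left(1 + u\right) = 7 - u$)
$U = - \frac{241}{6}$ ($U = - \frac{7 - - \frac{227}{2}}{3} = - \frac{7 + \frac{227}{2}}{3} = \left(- \frac{1}{3}\right) \frac{241}{2} = - \frac{241}{6} \approx -40.167$)
$\frac{\left(-8\right)^{4}}{U} = \frac{\left(-8\right)^{4}}{- \frac{241}{6}} = 4096 \left(- \frac{6}{241}\right) = - \frac{24576}{241}$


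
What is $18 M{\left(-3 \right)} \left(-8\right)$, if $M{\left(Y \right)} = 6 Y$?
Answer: $2592$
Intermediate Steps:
$18 M{\left(-3 \right)} \left(-8\right) = 18 \cdot 6 \left(-3\right) \left(-8\right) = 18 \left(-18\right) \left(-8\right) = \left(-324\right) \left(-8\right) = 2592$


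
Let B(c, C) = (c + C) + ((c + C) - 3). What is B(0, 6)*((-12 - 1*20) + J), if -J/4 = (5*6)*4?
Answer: -4608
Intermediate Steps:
J = -480 (J = -4*5*6*4 = -120*4 = -4*120 = -480)
B(c, C) = -3 + 2*C + 2*c (B(c, C) = (C + c) + ((C + c) - 3) = (C + c) + (-3 + C + c) = -3 + 2*C + 2*c)
B(0, 6)*((-12 - 1*20) + J) = (-3 + 2*6 + 2*0)*((-12 - 1*20) - 480) = (-3 + 12 + 0)*((-12 - 20) - 480) = 9*(-32 - 480) = 9*(-512) = -4608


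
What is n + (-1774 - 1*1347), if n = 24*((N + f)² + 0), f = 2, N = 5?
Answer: -1945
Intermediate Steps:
n = 1176 (n = 24*((5 + 2)² + 0) = 24*(7² + 0) = 24*(49 + 0) = 24*49 = 1176)
n + (-1774 - 1*1347) = 1176 + (-1774 - 1*1347) = 1176 + (-1774 - 1347) = 1176 - 3121 = -1945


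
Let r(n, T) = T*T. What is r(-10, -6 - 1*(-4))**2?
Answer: 16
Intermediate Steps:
r(n, T) = T**2
r(-10, -6 - 1*(-4))**2 = ((-6 - 1*(-4))**2)**2 = ((-6 + 4)**2)**2 = ((-2)**2)**2 = 4**2 = 16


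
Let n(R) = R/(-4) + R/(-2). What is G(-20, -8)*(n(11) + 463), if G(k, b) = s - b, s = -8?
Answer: 0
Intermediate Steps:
G(k, b) = -8 - b
n(R) = -3*R/4 (n(R) = R*(-¼) + R*(-½) = -R/4 - R/2 = -3*R/4)
G(-20, -8)*(n(11) + 463) = (-8 - 1*(-8))*(-¾*11 + 463) = (-8 + 8)*(-33/4 + 463) = 0*(1819/4) = 0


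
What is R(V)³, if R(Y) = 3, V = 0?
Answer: 27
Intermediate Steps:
R(V)³ = 3³ = 27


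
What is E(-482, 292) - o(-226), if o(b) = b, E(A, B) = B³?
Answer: 24897314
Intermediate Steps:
E(-482, 292) - o(-226) = 292³ - 1*(-226) = 24897088 + 226 = 24897314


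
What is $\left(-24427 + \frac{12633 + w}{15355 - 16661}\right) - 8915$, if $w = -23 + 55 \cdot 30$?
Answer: $- \frac{21779456}{653} \approx -33353.0$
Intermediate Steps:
$w = 1627$ ($w = -23 + 1650 = 1627$)
$\left(-24427 + \frac{12633 + w}{15355 - 16661}\right) - 8915 = \left(-24427 + \frac{12633 + 1627}{15355 - 16661}\right) - 8915 = \left(-24427 + \frac{14260}{-1306}\right) - 8915 = \left(-24427 + 14260 \left(- \frac{1}{1306}\right)\right) - 8915 = \left(-24427 - \frac{7130}{653}\right) - 8915 = - \frac{15957961}{653} - 8915 = - \frac{21779456}{653}$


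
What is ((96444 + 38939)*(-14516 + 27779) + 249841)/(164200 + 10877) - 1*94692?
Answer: -14782556714/175077 ≈ -84435.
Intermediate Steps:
((96444 + 38939)*(-14516 + 27779) + 249841)/(164200 + 10877) - 1*94692 = (135383*13263 + 249841)/175077 - 94692 = (1795584729 + 249841)*(1/175077) - 94692 = 1795834570*(1/175077) - 94692 = 1795834570/175077 - 94692 = -14782556714/175077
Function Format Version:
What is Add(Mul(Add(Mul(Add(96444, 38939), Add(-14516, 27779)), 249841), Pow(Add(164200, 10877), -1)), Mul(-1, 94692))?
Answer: Rational(-14782556714, 175077) ≈ -84435.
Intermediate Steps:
Add(Mul(Add(Mul(Add(96444, 38939), Add(-14516, 27779)), 249841), Pow(Add(164200, 10877), -1)), Mul(-1, 94692)) = Add(Mul(Add(Mul(135383, 13263), 249841), Pow(175077, -1)), -94692) = Add(Mul(Add(1795584729, 249841), Rational(1, 175077)), -94692) = Add(Mul(1795834570, Rational(1, 175077)), -94692) = Add(Rational(1795834570, 175077), -94692) = Rational(-14782556714, 175077)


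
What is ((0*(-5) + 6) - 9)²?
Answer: 9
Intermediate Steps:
((0*(-5) + 6) - 9)² = ((0 + 6) - 9)² = (6 - 9)² = (-3)² = 9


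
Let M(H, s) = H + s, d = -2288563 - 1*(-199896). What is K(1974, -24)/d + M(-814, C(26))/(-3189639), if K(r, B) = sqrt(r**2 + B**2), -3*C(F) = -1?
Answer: 2441/9568917 - 6*sqrt(108257)/2088667 ≈ -0.00069007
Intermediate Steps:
C(F) = 1/3 (C(F) = -1/3*(-1) = 1/3)
d = -2088667 (d = -2288563 + 199896 = -2088667)
K(r, B) = sqrt(B**2 + r**2)
K(1974, -24)/d + M(-814, C(26))/(-3189639) = sqrt((-24)**2 + 1974**2)/(-2088667) + (-814 + 1/3)/(-3189639) = sqrt(576 + 3896676)*(-1/2088667) - 2441/3*(-1/3189639) = sqrt(3897252)*(-1/2088667) + 2441/9568917 = (6*sqrt(108257))*(-1/2088667) + 2441/9568917 = -6*sqrt(108257)/2088667 + 2441/9568917 = 2441/9568917 - 6*sqrt(108257)/2088667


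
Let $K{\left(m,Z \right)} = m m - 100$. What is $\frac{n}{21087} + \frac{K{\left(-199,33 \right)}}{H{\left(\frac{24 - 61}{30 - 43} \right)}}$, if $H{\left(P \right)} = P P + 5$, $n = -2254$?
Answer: $\frac{5213512661}{1729134} \approx 3015.1$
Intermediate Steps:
$K{\left(m,Z \right)} = -100 + m^{2}$ ($K{\left(m,Z \right)} = m^{2} - 100 = -100 + m^{2}$)
$H{\left(P \right)} = 5 + P^{2}$ ($H{\left(P \right)} = P^{2} + 5 = 5 + P^{2}$)
$\frac{n}{21087} + \frac{K{\left(-199,33 \right)}}{H{\left(\frac{24 - 61}{30 - 43} \right)}} = - \frac{2254}{21087} + \frac{-100 + \left(-199\right)^{2}}{5 + \left(\frac{24 - 61}{30 - 43}\right)^{2}} = \left(-2254\right) \frac{1}{21087} + \frac{-100 + 39601}{5 + \left(- \frac{37}{-13}\right)^{2}} = - \frac{2254}{21087} + \frac{39501}{5 + \left(\left(-37\right) \left(- \frac{1}{13}\right)\right)^{2}} = - \frac{2254}{21087} + \frac{39501}{5 + \left(\frac{37}{13}\right)^{2}} = - \frac{2254}{21087} + \frac{39501}{5 + \frac{1369}{169}} = - \frac{2254}{21087} + \frac{39501}{\frac{2214}{169}} = - \frac{2254}{21087} + 39501 \cdot \frac{169}{2214} = - \frac{2254}{21087} + \frac{247247}{82} = \frac{5213512661}{1729134}$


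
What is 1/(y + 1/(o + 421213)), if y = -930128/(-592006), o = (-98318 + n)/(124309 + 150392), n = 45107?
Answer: 11416596845643102/17937170293270877 ≈ 0.63648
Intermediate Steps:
o = -17737/91567 (o = (-98318 + 45107)/(124309 + 150392) = -53211/274701 = -53211*1/274701 = -17737/91567 ≈ -0.19371)
y = 465064/296003 (y = -930128*(-1/592006) = 465064/296003 ≈ 1.5711)
1/(y + 1/(o + 421213)) = 1/(465064/296003 + 1/(-17737/91567 + 421213)) = 1/(465064/296003 + 1/(38569193034/91567)) = 1/(465064/296003 + 91567/38569193034) = 1/(17937170293270877/11416596845643102) = 11416596845643102/17937170293270877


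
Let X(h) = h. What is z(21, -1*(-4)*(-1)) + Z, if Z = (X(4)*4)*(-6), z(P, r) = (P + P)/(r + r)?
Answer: -405/4 ≈ -101.25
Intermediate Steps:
z(P, r) = P/r (z(P, r) = (2*P)/((2*r)) = (2*P)*(1/(2*r)) = P/r)
Z = -96 (Z = (4*4)*(-6) = 16*(-6) = -96)
z(21, -1*(-4)*(-1)) + Z = 21/((-1*(-4)*(-1))) - 96 = 21/((4*(-1))) - 96 = 21/(-4) - 96 = 21*(-1/4) - 96 = -21/4 - 96 = -405/4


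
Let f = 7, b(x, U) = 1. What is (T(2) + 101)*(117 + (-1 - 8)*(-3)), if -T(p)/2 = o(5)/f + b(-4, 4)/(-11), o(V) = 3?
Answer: 1112400/77 ≈ 14447.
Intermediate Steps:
T(p) = -52/77 (T(p) = -2*(3/7 + 1/(-11)) = -2*(3*(⅐) + 1*(-1/11)) = -2*(3/7 - 1/11) = -2*26/77 = -52/77)
(T(2) + 101)*(117 + (-1 - 8)*(-3)) = (-52/77 + 101)*(117 + (-1 - 8)*(-3)) = 7725*(117 - 9*(-3))/77 = 7725*(117 + 27)/77 = (7725/77)*144 = 1112400/77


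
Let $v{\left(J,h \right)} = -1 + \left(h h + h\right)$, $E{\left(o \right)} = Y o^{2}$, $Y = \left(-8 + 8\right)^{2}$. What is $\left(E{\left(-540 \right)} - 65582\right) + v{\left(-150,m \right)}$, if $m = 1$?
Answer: $-65581$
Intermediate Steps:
$Y = 0$ ($Y = 0^{2} = 0$)
$E{\left(o \right)} = 0$ ($E{\left(o \right)} = 0 o^{2} = 0$)
$v{\left(J,h \right)} = -1 + h + h^{2}$ ($v{\left(J,h \right)} = -1 + \left(h^{2} + h\right) = -1 + \left(h + h^{2}\right) = -1 + h + h^{2}$)
$\left(E{\left(-540 \right)} - 65582\right) + v{\left(-150,m \right)} = \left(0 - 65582\right) + \left(-1 + 1 + 1^{2}\right) = -65582 + \left(-1 + 1 + 1\right) = -65582 + 1 = -65581$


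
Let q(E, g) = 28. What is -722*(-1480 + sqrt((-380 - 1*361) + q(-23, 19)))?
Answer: 1068560 - 722*I*sqrt(713) ≈ 1.0686e+6 - 19279.0*I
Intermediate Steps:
-722*(-1480 + sqrt((-380 - 1*361) + q(-23, 19))) = -722*(-1480 + sqrt((-380 - 1*361) + 28)) = -722*(-1480 + sqrt((-380 - 361) + 28)) = -722*(-1480 + sqrt(-741 + 28)) = -722*(-1480 + sqrt(-713)) = -722*(-1480 + I*sqrt(713)) = 1068560 - 722*I*sqrt(713)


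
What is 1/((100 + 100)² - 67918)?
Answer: -1/27918 ≈ -3.5819e-5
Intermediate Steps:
1/((100 + 100)² - 67918) = 1/(200² - 67918) = 1/(40000 - 67918) = 1/(-27918) = -1/27918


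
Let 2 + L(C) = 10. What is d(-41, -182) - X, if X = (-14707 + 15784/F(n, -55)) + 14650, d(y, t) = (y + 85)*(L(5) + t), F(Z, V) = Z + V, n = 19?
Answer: -64445/9 ≈ -7160.6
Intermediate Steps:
L(C) = 8 (L(C) = -2 + 10 = 8)
F(Z, V) = V + Z
d(y, t) = (8 + t)*(85 + y) (d(y, t) = (y + 85)*(8 + t) = (85 + y)*(8 + t) = (8 + t)*(85 + y))
X = -4459/9 (X = (-14707 + 15784/(-55 + 19)) + 14650 = (-14707 + 15784/(-36)) + 14650 = (-14707 + 15784*(-1/36)) + 14650 = (-14707 - 3946/9) + 14650 = -136309/9 + 14650 = -4459/9 ≈ -495.44)
d(-41, -182) - X = (680 + 8*(-41) + 85*(-182) - 182*(-41)) - 1*(-4459/9) = (680 - 328 - 15470 + 7462) + 4459/9 = -7656 + 4459/9 = -64445/9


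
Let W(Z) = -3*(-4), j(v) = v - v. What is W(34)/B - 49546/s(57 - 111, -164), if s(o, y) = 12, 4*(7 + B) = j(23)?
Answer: -173483/42 ≈ -4130.5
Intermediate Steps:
j(v) = 0
B = -7 (B = -7 + (¼)*0 = -7 + 0 = -7)
W(Z) = 12
W(34)/B - 49546/s(57 - 111, -164) = 12/(-7) - 49546/12 = 12*(-⅐) - 49546*1/12 = -12/7 - 24773/6 = -173483/42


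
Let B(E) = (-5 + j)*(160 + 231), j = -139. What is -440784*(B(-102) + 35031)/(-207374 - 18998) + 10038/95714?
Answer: -112186071814089/2708371201 ≈ -41422.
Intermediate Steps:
B(E) = -56304 (B(E) = (-5 - 139)*(160 + 231) = -144*391 = -56304)
-440784*(B(-102) + 35031)/(-207374 - 18998) + 10038/95714 = -440784*(-56304 + 35031)/(-207374 - 18998) + 10038/95714 = -440784/((-226372/(-21273))) + 10038*(1/95714) = -440784/((-226372*(-1/21273))) + 5019/47857 = -440784/226372/21273 + 5019/47857 = -440784*21273/226372 + 5019/47857 = -2344199508/56593 + 5019/47857 = -112186071814089/2708371201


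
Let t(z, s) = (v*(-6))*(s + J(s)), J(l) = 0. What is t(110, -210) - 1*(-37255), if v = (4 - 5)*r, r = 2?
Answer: 34735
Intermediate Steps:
v = -2 (v = (4 - 5)*2 = -1*2 = -2)
t(z, s) = 12*s (t(z, s) = (-2*(-6))*(s + 0) = 12*s)
t(110, -210) - 1*(-37255) = 12*(-210) - 1*(-37255) = -2520 + 37255 = 34735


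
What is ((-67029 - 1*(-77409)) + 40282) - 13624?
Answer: 37038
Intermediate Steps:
((-67029 - 1*(-77409)) + 40282) - 13624 = ((-67029 + 77409) + 40282) - 13624 = (10380 + 40282) - 13624 = 50662 - 13624 = 37038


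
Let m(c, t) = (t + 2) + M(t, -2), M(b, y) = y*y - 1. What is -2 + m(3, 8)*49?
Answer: 635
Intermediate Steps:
M(b, y) = -1 + y**2 (M(b, y) = y**2 - 1 = -1 + y**2)
m(c, t) = 5 + t (m(c, t) = (t + 2) + (-1 + (-2)**2) = (2 + t) + (-1 + 4) = (2 + t) + 3 = 5 + t)
-2 + m(3, 8)*49 = -2 + (5 + 8)*49 = -2 + 13*49 = -2 + 637 = 635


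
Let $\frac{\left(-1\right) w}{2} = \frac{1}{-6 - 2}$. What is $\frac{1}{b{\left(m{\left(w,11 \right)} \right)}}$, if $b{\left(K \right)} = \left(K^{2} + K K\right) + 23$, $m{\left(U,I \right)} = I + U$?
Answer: $\frac{8}{2209} \approx 0.0036215$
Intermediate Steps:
$w = \frac{1}{4}$ ($w = - \frac{2}{-6 - 2} = - \frac{2}{-8} = \left(-2\right) \left(- \frac{1}{8}\right) = \frac{1}{4} \approx 0.25$)
$b{\left(K \right)} = 23 + 2 K^{2}$ ($b{\left(K \right)} = \left(K^{2} + K^{2}\right) + 23 = 2 K^{2} + 23 = 23 + 2 K^{2}$)
$\frac{1}{b{\left(m{\left(w,11 \right)} \right)}} = \frac{1}{23 + 2 \left(11 + \frac{1}{4}\right)^{2}} = \frac{1}{23 + 2 \left(\frac{45}{4}\right)^{2}} = \frac{1}{23 + 2 \cdot \frac{2025}{16}} = \frac{1}{23 + \frac{2025}{8}} = \frac{1}{\frac{2209}{8}} = \frac{8}{2209}$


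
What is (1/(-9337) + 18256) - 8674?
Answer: 89467133/9337 ≈ 9582.0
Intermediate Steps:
(1/(-9337) + 18256) - 8674 = (-1/9337 + 18256) - 8674 = 170456271/9337 - 8674 = 89467133/9337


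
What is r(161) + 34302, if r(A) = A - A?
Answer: 34302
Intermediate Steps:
r(A) = 0
r(161) + 34302 = 0 + 34302 = 34302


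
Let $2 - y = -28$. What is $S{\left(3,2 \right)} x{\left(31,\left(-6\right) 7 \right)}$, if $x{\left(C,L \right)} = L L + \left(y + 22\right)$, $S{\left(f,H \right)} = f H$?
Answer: $10896$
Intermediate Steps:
$y = 30$ ($y = 2 - -28 = 2 + 28 = 30$)
$S{\left(f,H \right)} = H f$
$x{\left(C,L \right)} = 52 + L^{2}$ ($x{\left(C,L \right)} = L L + \left(30 + 22\right) = L^{2} + 52 = 52 + L^{2}$)
$S{\left(3,2 \right)} x{\left(31,\left(-6\right) 7 \right)} = 2 \cdot 3 \left(52 + \left(\left(-6\right) 7\right)^{2}\right) = 6 \left(52 + \left(-42\right)^{2}\right) = 6 \left(52 + 1764\right) = 6 \cdot 1816 = 10896$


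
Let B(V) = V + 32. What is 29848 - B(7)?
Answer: 29809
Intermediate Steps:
B(V) = 32 + V
29848 - B(7) = 29848 - (32 + 7) = 29848 - 1*39 = 29848 - 39 = 29809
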